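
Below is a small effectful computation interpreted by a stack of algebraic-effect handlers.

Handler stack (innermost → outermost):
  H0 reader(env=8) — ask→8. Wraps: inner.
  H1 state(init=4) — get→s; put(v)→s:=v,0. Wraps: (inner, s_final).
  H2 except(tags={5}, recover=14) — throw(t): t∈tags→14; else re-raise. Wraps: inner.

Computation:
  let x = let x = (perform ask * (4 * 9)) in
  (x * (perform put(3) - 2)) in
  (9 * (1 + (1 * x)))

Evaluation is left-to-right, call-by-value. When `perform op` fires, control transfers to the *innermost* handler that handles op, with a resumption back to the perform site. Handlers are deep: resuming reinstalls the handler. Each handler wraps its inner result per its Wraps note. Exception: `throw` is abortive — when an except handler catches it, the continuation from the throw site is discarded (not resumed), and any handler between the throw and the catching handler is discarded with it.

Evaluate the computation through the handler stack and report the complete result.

Step-by-step:
ask @ H0 ⇒ 8
put(3) @ H1 ⇒ s:=3
H0 returns -5175
H1 returns (-5175, 3)
H2 returns (-5175, 3)
= (-5175, 3)

Answer: (-5175, 3)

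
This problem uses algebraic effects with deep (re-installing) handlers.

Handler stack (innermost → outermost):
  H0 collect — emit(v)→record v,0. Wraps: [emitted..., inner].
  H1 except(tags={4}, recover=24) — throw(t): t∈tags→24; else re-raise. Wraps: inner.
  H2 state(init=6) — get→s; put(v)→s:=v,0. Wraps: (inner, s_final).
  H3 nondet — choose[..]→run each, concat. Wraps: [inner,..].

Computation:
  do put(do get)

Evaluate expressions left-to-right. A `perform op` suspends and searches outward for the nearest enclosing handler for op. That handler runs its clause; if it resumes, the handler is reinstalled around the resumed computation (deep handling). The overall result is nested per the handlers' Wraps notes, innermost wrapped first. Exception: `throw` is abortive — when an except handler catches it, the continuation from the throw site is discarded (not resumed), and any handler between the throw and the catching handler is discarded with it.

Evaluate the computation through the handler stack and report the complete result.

Answer: [([0], 6)]

Step-by-step:
get @ H2 ⇒ 6
put(6) @ H2 ⇒ s:=6
H0 returns [0]
H1 returns [0]
H2 returns ([0], 6)
H3 returns [([0], 6)]
= [([0], 6)]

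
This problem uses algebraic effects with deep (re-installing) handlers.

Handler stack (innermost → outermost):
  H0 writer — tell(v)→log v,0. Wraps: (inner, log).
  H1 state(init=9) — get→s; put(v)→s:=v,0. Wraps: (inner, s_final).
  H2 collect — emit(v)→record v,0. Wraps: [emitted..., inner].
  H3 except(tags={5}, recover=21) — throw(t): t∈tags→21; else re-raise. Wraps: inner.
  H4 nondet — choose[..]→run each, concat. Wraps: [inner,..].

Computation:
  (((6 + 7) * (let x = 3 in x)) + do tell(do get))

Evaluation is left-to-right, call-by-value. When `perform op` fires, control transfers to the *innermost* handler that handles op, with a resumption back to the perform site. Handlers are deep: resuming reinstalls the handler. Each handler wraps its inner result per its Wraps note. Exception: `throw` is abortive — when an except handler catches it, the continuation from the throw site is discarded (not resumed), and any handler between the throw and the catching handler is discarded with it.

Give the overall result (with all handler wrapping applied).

Working:
get @ H1 ⇒ 9
tell(9) @ H0 ⇒ log+=9
H0 returns (39, (9))
H1 returns ((39, (9)), 9)
H2 returns [((39, (9)), 9)]
H3 returns [((39, (9)), 9)]
H4 returns [[((39, (9)), 9)]]
= [[((39, (9)), 9)]]

Answer: [[((39, (9)), 9)]]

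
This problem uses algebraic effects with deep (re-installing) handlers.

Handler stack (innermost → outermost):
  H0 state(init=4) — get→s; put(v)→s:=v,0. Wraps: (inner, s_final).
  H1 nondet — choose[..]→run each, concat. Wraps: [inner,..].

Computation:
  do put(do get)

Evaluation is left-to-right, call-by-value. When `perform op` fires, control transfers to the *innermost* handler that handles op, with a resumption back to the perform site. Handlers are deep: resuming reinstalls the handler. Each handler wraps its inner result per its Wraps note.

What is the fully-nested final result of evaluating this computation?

Working:
get @ H0 ⇒ 4
put(4) @ H0 ⇒ s:=4
H0 returns (0, 4)
H1 returns [(0, 4)]
= [(0, 4)]

Answer: [(0, 4)]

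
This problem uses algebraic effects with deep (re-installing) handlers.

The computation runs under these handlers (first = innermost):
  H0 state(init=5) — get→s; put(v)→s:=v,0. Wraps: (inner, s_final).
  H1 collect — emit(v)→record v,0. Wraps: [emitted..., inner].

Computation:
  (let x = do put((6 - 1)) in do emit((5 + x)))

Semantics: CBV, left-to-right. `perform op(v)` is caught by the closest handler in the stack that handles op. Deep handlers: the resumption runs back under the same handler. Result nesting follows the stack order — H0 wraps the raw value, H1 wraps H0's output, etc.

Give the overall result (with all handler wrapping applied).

Answer: [5, (0, 5)]

Step-by-step:
put(5) @ H0 ⇒ s:=5
emit(5) @ H1 ⇒ out+=5
H0 returns (0, 5)
H1 returns [5, (0, 5)]
= [5, (0, 5)]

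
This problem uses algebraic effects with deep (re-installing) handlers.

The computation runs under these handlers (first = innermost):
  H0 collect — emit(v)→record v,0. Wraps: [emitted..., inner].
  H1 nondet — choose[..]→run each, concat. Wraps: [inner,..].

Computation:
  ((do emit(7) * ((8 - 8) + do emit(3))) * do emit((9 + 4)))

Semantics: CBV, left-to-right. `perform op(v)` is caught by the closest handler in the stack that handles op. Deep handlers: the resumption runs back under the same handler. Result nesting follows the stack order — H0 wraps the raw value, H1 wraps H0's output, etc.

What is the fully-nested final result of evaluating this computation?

Answer: [[7, 3, 13, 0]]

Evaluation trace:
emit(7) @ H0 ⇒ out+=7
emit(3) @ H0 ⇒ out+=3
emit(13) @ H0 ⇒ out+=13
H0 returns [7, 3, 13, 0]
H1 returns [[7, 3, 13, 0]]
= [[7, 3, 13, 0]]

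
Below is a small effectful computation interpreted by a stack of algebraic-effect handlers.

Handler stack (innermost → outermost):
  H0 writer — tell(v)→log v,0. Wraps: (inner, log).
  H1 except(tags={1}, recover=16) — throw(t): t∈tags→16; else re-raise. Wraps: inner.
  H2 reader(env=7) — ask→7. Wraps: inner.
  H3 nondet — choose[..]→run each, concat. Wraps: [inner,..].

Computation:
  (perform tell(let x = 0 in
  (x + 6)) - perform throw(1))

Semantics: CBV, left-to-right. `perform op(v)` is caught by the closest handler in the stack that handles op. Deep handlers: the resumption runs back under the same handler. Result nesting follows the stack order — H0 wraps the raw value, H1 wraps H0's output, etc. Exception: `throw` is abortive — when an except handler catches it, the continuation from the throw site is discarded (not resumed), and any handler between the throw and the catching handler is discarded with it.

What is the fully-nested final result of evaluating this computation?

Answer: [16]

Evaluation trace:
tell(6) @ H0 ⇒ log+=6
throw(1) @ H1 caught ⇒ 16
H2 returns 16
H3 returns [16]
= [16]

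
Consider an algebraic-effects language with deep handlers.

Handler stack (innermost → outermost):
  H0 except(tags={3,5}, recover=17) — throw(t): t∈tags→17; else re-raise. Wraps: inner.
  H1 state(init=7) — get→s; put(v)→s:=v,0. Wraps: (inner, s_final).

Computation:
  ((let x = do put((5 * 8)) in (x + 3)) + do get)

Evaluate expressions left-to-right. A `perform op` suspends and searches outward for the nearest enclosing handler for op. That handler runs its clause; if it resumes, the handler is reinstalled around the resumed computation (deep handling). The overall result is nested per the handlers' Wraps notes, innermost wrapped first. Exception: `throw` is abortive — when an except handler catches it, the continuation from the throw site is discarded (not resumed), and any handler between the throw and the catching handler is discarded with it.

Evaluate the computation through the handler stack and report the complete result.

Answer: (43, 40)

Step-by-step:
put(40) @ H1 ⇒ s:=40
get @ H1 ⇒ 40
H0 returns 43
H1 returns (43, 40)
= (43, 40)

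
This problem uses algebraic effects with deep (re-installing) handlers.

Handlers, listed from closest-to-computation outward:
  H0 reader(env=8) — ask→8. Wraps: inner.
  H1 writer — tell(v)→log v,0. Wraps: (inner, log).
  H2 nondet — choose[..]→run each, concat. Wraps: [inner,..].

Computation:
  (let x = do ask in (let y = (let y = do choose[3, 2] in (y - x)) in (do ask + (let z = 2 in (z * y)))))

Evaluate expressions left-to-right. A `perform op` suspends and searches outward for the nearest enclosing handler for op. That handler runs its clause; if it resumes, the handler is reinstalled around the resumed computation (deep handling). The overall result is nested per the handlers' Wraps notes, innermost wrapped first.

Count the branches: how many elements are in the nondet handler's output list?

Evaluation trace:
ask @ H0 ⇒ 8
choose[3, 2] @ H2
  branch[0] choose=3:
    ask @ H0 ⇒ 8
    H0 returns -2
    H1 returns (-2, ())
    H2 returns [(-2, ())]
  branch[1] choose=2:
    ask @ H0 ⇒ 8
    H0 returns -4
    H1 returns (-4, ())
    H2 returns [(-4, ())]
= [(-2, ()), (-4, ())]

Answer: 2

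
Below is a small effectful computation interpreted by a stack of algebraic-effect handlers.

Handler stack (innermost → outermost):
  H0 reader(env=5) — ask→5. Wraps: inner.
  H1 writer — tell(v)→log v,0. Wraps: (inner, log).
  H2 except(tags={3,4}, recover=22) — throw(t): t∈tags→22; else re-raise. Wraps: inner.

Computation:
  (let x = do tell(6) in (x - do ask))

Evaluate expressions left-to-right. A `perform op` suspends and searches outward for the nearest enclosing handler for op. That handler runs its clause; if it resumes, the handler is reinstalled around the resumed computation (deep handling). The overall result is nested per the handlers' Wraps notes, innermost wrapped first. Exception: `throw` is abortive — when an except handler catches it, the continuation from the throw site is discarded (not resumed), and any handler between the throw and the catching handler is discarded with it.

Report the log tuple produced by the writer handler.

Evaluation trace:
tell(6) @ H1 ⇒ log+=6
ask @ H0 ⇒ 5
H0 returns -5
H1 returns (-5, (6))
H2 returns (-5, (6))
= (-5, (6))

Answer: (6)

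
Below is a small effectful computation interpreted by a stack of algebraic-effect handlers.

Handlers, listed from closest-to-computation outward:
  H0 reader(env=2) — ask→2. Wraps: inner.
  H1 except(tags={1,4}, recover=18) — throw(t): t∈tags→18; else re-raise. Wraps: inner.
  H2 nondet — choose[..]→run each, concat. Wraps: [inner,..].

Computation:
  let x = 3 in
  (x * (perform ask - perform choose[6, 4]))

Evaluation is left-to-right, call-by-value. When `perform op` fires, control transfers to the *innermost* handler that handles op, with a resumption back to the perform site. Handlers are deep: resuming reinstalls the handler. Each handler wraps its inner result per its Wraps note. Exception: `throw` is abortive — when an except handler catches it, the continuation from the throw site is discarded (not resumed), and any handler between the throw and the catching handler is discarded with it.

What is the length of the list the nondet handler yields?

Working:
ask @ H0 ⇒ 2
choose[6, 4] @ H2
  branch[0] choose=6:
    H0 returns -12
    H1 returns -12
    H2 returns [-12]
  branch[1] choose=4:
    H0 returns -6
    H1 returns -6
    H2 returns [-6]
= [-12, -6]

Answer: 2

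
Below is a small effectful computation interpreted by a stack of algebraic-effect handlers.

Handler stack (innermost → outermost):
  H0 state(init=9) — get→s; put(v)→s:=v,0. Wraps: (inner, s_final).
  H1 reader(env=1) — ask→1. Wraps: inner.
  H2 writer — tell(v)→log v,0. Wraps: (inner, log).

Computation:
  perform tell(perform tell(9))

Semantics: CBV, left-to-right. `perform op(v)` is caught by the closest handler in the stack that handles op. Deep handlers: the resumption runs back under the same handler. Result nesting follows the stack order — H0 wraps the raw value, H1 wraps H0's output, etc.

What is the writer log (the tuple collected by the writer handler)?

Step-by-step:
tell(9) @ H2 ⇒ log+=9
tell(0) @ H2 ⇒ log+=0
H0 returns (0, 9)
H1 returns (0, 9)
H2 returns ((0, 9), (9, 0))
= ((0, 9), (9, 0))

Answer: (9, 0)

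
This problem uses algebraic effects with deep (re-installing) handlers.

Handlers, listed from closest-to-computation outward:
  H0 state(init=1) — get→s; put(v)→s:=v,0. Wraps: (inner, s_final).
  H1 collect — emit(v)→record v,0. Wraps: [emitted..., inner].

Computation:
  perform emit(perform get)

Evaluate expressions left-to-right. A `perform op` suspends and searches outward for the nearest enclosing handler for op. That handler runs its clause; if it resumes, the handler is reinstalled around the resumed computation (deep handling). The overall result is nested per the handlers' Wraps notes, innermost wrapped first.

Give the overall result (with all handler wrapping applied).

Answer: [1, (0, 1)]

Working:
get @ H0 ⇒ 1
emit(1) @ H1 ⇒ out+=1
H0 returns (0, 1)
H1 returns [1, (0, 1)]
= [1, (0, 1)]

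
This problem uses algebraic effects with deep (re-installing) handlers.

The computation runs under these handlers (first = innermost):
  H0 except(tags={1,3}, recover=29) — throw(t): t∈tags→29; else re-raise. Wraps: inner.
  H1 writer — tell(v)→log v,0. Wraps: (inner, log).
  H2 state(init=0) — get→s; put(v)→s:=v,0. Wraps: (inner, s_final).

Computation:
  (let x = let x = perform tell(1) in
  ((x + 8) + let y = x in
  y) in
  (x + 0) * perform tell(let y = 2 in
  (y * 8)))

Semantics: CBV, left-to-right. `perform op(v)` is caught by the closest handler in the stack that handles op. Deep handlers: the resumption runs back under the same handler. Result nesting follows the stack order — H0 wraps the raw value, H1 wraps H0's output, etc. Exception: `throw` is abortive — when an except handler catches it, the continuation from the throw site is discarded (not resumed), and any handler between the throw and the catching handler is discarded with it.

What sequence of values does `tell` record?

Step-by-step:
tell(1) @ H1 ⇒ log+=1
tell(16) @ H1 ⇒ log+=16
H0 returns 0
H1 returns (0, (1, 16))
H2 returns ((0, (1, 16)), 0)
= ((0, (1, 16)), 0)

Answer: (1, 16)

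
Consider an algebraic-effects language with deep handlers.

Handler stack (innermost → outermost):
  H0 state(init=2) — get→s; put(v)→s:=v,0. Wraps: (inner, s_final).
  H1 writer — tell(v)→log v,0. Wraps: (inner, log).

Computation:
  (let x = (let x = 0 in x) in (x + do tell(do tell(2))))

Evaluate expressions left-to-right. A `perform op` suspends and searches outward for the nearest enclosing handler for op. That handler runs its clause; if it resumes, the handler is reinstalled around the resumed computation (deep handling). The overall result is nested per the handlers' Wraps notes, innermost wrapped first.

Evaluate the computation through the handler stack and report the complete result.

Answer: ((0, 2), (2, 0))

Evaluation trace:
tell(2) @ H1 ⇒ log+=2
tell(0) @ H1 ⇒ log+=0
H0 returns (0, 2)
H1 returns ((0, 2), (2, 0))
= ((0, 2), (2, 0))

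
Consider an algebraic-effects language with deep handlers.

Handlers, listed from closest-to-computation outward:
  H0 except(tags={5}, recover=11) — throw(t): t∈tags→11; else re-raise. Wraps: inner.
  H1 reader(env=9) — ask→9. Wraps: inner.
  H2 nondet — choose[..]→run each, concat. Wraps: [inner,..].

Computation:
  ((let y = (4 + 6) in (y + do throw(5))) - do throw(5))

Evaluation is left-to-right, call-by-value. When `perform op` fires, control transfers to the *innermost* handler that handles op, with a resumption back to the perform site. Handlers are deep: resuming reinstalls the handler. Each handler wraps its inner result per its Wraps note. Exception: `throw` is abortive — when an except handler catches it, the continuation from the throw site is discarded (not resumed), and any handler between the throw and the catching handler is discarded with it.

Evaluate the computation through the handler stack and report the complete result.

Answer: [11]

Evaluation trace:
throw(5) @ H0 caught ⇒ 11
H1 returns 11
H2 returns [11]
= [11]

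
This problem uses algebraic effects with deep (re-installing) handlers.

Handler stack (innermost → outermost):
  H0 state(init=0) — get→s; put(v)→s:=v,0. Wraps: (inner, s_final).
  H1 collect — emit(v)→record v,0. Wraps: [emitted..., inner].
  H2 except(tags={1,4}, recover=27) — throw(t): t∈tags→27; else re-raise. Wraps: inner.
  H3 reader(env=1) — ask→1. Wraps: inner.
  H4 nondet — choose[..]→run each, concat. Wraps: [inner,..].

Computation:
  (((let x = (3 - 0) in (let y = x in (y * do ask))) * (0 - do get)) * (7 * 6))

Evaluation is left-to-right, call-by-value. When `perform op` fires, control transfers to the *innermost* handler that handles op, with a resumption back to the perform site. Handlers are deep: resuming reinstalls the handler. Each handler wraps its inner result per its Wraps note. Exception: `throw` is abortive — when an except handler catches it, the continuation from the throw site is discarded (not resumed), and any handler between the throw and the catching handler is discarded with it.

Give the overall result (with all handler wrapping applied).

Answer: [[(0, 0)]]

Evaluation trace:
ask @ H3 ⇒ 1
get @ H0 ⇒ 0
H0 returns (0, 0)
H1 returns [(0, 0)]
H2 returns [(0, 0)]
H3 returns [(0, 0)]
H4 returns [[(0, 0)]]
= [[(0, 0)]]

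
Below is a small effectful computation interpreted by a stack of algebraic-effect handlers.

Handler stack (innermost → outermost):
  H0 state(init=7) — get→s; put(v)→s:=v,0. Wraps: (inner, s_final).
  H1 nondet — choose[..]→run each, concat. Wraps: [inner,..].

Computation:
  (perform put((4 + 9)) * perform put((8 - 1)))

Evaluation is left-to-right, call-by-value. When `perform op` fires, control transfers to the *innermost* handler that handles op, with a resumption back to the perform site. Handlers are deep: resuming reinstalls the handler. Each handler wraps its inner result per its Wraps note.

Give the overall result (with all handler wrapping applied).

Step-by-step:
put(13) @ H0 ⇒ s:=13
put(7) @ H0 ⇒ s:=7
H0 returns (0, 7)
H1 returns [(0, 7)]
= [(0, 7)]

Answer: [(0, 7)]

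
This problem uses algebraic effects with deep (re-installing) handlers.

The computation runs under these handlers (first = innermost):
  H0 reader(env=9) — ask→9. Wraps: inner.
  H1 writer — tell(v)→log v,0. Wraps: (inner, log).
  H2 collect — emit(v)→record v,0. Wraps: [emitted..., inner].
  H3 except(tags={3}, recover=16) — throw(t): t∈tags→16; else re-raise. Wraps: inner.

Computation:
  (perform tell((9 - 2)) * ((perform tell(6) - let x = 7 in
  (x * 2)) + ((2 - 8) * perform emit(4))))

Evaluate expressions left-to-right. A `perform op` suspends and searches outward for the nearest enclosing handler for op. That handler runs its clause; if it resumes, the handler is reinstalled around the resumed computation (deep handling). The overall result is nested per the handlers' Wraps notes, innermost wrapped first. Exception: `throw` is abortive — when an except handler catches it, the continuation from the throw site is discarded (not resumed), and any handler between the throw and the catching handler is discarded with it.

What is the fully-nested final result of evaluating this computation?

Answer: [4, (0, (7, 6))]

Evaluation trace:
tell(7) @ H1 ⇒ log+=7
tell(6) @ H1 ⇒ log+=6
emit(4) @ H2 ⇒ out+=4
H0 returns 0
H1 returns (0, (7, 6))
H2 returns [4, (0, (7, 6))]
H3 returns [4, (0, (7, 6))]
= [4, (0, (7, 6))]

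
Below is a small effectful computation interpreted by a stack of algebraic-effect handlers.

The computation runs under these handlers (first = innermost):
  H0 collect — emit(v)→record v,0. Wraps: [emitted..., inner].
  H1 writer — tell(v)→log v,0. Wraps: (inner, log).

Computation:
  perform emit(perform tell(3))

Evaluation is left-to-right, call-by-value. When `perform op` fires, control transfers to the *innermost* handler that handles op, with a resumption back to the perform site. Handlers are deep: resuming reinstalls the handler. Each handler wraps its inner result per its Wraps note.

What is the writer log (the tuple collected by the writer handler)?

Answer: (3)

Working:
tell(3) @ H1 ⇒ log+=3
emit(0) @ H0 ⇒ out+=0
H0 returns [0, 0]
H1 returns ([0, 0], (3))
= ([0, 0], (3))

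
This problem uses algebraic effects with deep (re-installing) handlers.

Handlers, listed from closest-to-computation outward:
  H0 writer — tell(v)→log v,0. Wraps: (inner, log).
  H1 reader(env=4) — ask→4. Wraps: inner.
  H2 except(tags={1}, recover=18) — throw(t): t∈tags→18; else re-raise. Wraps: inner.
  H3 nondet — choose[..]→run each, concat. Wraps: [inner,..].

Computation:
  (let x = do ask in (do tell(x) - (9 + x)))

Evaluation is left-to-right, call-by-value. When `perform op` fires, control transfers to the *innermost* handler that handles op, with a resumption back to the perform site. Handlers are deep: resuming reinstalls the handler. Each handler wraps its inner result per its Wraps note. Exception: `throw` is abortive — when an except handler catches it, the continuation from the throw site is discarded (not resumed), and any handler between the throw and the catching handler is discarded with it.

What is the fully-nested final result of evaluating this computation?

Answer: [(-13, (4))]

Working:
ask @ H1 ⇒ 4
tell(4) @ H0 ⇒ log+=4
H0 returns (-13, (4))
H1 returns (-13, (4))
H2 returns (-13, (4))
H3 returns [(-13, (4))]
= [(-13, (4))]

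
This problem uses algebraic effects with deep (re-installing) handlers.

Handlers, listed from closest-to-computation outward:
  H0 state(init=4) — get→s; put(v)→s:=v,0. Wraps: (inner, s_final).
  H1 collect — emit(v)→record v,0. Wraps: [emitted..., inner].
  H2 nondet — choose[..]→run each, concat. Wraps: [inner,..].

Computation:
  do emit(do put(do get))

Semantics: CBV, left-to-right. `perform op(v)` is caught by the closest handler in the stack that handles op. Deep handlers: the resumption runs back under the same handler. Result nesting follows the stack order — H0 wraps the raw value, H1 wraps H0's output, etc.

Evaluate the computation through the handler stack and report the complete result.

Answer: [[0, (0, 4)]]

Working:
get @ H0 ⇒ 4
put(4) @ H0 ⇒ s:=4
emit(0) @ H1 ⇒ out+=0
H0 returns (0, 4)
H1 returns [0, (0, 4)]
H2 returns [[0, (0, 4)]]
= [[0, (0, 4)]]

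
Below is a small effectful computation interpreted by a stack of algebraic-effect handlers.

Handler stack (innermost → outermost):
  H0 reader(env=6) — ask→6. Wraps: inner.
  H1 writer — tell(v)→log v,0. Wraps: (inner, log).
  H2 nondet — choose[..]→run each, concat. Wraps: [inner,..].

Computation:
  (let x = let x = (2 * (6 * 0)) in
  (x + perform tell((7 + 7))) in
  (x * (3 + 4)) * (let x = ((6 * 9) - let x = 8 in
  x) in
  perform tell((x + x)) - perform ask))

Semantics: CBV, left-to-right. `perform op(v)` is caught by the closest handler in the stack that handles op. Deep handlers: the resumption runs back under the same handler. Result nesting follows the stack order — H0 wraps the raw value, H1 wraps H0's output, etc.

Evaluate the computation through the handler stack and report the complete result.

Answer: [(0, (14, 92))]

Step-by-step:
tell(14) @ H1 ⇒ log+=14
tell(92) @ H1 ⇒ log+=92
ask @ H0 ⇒ 6
H0 returns 0
H1 returns (0, (14, 92))
H2 returns [(0, (14, 92))]
= [(0, (14, 92))]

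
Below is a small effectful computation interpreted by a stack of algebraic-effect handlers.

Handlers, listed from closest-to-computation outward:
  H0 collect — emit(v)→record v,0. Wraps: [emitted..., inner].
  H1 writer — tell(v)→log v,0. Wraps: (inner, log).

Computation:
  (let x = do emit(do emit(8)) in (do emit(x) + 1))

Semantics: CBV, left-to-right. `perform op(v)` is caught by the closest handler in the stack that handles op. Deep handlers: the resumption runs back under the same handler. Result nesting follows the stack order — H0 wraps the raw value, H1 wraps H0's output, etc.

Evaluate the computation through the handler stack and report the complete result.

Answer: ([8, 0, 0, 1], ())

Evaluation trace:
emit(8) @ H0 ⇒ out+=8
emit(0) @ H0 ⇒ out+=0
emit(0) @ H0 ⇒ out+=0
H0 returns [8, 0, 0, 1]
H1 returns ([8, 0, 0, 1], ())
= ([8, 0, 0, 1], ())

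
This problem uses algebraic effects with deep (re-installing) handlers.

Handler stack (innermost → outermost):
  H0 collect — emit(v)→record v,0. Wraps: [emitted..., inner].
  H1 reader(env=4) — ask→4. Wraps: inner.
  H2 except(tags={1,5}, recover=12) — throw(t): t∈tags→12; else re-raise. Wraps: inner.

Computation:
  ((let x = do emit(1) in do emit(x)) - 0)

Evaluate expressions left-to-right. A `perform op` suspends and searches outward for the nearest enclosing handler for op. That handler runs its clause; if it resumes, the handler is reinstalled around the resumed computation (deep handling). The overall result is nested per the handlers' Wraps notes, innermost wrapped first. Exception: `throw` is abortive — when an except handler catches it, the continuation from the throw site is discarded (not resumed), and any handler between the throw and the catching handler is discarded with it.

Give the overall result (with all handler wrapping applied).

Answer: [1, 0, 0]

Step-by-step:
emit(1) @ H0 ⇒ out+=1
emit(0) @ H0 ⇒ out+=0
H0 returns [1, 0, 0]
H1 returns [1, 0, 0]
H2 returns [1, 0, 0]
= [1, 0, 0]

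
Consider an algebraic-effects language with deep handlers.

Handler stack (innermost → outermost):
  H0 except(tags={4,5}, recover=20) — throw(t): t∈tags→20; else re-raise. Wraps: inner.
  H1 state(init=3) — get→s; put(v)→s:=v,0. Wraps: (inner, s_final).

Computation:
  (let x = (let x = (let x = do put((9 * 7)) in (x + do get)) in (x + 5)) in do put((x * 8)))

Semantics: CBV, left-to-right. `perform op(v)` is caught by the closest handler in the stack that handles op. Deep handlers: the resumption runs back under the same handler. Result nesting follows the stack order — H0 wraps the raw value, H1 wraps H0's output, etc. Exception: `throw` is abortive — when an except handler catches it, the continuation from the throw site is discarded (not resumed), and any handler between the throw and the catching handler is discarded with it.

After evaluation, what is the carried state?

Answer: 544

Working:
put(63) @ H1 ⇒ s:=63
get @ H1 ⇒ 63
put(544) @ H1 ⇒ s:=544
H0 returns 0
H1 returns (0, 544)
= (0, 544)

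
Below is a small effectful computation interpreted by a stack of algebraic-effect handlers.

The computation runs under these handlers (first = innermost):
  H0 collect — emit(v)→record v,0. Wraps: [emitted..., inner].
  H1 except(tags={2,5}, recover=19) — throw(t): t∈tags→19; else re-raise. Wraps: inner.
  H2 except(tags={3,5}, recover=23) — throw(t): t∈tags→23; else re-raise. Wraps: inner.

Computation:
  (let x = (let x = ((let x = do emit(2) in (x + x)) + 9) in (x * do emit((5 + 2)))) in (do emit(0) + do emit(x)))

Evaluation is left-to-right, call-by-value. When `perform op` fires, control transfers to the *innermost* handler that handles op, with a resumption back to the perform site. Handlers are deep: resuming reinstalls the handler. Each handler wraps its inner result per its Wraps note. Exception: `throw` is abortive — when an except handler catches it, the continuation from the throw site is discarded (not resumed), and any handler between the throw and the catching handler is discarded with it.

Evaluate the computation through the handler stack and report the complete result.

Answer: [2, 7, 0, 0, 0]

Evaluation trace:
emit(2) @ H0 ⇒ out+=2
emit(7) @ H0 ⇒ out+=7
emit(0) @ H0 ⇒ out+=0
emit(0) @ H0 ⇒ out+=0
H0 returns [2, 7, 0, 0, 0]
H1 returns [2, 7, 0, 0, 0]
H2 returns [2, 7, 0, 0, 0]
= [2, 7, 0, 0, 0]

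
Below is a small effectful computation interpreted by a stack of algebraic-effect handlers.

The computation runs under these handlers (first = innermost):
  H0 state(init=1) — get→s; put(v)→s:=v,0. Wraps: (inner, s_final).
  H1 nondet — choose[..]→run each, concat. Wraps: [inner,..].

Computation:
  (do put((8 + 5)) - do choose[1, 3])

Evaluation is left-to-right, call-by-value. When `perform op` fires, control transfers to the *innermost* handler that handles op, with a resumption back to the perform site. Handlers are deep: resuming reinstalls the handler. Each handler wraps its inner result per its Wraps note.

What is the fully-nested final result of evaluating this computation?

Working:
put(13) @ H0 ⇒ s:=13
choose[1, 3] @ H1
  branch[0] choose=1:
    H0 returns (-1, 13)
    H1 returns [(-1, 13)]
  branch[1] choose=3:
    H0 returns (-3, 13)
    H1 returns [(-3, 13)]
= [(-1, 13), (-3, 13)]

Answer: [(-1, 13), (-3, 13)]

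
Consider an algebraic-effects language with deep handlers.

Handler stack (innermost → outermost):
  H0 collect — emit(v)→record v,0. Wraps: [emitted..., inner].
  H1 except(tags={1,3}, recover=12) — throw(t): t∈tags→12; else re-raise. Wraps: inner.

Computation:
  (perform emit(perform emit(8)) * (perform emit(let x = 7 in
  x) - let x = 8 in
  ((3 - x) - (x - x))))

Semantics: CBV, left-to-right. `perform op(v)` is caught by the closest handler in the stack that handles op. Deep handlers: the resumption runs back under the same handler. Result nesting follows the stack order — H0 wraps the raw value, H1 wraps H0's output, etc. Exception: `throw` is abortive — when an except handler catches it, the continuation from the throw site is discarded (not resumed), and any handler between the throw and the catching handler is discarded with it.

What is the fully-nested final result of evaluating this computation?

Working:
emit(8) @ H0 ⇒ out+=8
emit(0) @ H0 ⇒ out+=0
emit(7) @ H0 ⇒ out+=7
H0 returns [8, 0, 7, 0]
H1 returns [8, 0, 7, 0]
= [8, 0, 7, 0]

Answer: [8, 0, 7, 0]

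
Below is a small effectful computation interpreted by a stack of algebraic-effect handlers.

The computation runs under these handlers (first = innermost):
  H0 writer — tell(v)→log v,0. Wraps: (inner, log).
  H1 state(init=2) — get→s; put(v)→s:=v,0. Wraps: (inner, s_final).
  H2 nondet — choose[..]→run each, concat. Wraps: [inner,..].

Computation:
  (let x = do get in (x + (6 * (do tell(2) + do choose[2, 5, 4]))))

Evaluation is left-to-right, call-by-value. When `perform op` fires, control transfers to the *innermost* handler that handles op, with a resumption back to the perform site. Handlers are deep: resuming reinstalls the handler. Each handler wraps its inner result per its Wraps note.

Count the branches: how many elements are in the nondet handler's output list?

Working:
get @ H1 ⇒ 2
tell(2) @ H0 ⇒ log+=2
choose[2, 5, 4] @ H2
  branch[0] choose=2:
    H0 returns (14, (2))
    H1 returns ((14, (2)), 2)
    H2 returns [((14, (2)), 2)]
  branch[1] choose=5:
    H0 returns (32, (2))
    H1 returns ((32, (2)), 2)
    H2 returns [((32, (2)), 2)]
  branch[2] choose=4:
    H0 returns (26, (2))
    H1 returns ((26, (2)), 2)
    H2 returns [((26, (2)), 2)]
= [((14, (2)), 2), ((32, (2)), 2), ((26, (2)), 2)]

Answer: 3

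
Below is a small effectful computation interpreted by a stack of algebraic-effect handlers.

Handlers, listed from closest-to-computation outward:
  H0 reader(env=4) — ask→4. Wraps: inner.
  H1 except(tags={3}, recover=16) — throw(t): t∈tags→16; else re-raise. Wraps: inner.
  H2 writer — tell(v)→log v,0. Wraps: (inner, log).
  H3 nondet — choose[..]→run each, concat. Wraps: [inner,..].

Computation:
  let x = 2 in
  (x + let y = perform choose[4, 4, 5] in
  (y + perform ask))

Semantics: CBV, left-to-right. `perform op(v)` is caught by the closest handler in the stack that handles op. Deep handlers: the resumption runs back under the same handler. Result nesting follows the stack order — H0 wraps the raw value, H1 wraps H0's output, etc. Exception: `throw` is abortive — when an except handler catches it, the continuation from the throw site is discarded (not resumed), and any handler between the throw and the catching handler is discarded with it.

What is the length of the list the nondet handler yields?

Evaluation trace:
choose[4, 4, 5] @ H3
  branch[0] choose=4:
    ask @ H0 ⇒ 4
    H0 returns 10
    H1 returns 10
    H2 returns (10, ())
    H3 returns [(10, ())]
  branch[1] choose=4:
    ask @ H0 ⇒ 4
    H0 returns 10
    H1 returns 10
    H2 returns (10, ())
    H3 returns [(10, ())]
  branch[2] choose=5:
    ask @ H0 ⇒ 4
    H0 returns 11
    H1 returns 11
    H2 returns (11, ())
    H3 returns [(11, ())]
= [(10, ()), (10, ()), (11, ())]

Answer: 3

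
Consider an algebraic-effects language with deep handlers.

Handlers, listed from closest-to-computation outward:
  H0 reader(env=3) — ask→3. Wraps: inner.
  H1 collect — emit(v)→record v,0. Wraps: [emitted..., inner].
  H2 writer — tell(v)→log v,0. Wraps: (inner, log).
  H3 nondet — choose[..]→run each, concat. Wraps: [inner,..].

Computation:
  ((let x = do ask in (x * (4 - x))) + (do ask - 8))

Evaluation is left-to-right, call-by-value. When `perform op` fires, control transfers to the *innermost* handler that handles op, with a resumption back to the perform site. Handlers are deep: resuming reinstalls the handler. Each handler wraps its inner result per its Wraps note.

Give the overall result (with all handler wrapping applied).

Working:
ask @ H0 ⇒ 3
ask @ H0 ⇒ 3
H0 returns -2
H1 returns [-2]
H2 returns ([-2], ())
H3 returns [([-2], ())]
= [([-2], ())]

Answer: [([-2], ())]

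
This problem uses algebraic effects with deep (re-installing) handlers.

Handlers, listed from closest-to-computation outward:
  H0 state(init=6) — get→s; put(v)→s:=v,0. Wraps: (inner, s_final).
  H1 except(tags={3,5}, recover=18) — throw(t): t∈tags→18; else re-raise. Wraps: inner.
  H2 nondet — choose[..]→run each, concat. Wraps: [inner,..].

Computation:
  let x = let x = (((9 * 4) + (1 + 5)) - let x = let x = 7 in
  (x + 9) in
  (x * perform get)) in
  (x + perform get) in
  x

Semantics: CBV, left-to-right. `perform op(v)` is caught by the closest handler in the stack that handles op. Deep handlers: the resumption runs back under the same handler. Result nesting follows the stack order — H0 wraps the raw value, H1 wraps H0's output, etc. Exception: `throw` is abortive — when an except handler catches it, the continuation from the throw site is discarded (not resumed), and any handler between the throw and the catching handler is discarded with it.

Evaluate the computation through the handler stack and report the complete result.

Working:
get @ H0 ⇒ 6
get @ H0 ⇒ 6
H0 returns (-48, 6)
H1 returns (-48, 6)
H2 returns [(-48, 6)]
= [(-48, 6)]

Answer: [(-48, 6)]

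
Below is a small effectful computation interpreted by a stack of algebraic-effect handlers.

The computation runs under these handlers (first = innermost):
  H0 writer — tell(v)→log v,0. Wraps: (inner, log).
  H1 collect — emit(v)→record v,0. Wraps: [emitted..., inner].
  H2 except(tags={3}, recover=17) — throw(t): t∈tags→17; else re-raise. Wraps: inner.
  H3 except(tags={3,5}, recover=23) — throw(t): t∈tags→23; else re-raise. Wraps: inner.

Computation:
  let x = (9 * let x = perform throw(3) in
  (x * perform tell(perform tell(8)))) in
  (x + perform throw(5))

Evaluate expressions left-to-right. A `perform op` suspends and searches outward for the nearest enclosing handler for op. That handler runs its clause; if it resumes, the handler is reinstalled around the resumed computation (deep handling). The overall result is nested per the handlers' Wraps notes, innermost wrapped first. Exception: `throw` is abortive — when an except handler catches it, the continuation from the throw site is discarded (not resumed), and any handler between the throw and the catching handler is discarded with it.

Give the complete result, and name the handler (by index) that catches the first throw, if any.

Evaluation trace:
throw(3) @ H2 caught ⇒ 17
H3 returns 17
= 17

Answer: 17 ; first throw caught by: H2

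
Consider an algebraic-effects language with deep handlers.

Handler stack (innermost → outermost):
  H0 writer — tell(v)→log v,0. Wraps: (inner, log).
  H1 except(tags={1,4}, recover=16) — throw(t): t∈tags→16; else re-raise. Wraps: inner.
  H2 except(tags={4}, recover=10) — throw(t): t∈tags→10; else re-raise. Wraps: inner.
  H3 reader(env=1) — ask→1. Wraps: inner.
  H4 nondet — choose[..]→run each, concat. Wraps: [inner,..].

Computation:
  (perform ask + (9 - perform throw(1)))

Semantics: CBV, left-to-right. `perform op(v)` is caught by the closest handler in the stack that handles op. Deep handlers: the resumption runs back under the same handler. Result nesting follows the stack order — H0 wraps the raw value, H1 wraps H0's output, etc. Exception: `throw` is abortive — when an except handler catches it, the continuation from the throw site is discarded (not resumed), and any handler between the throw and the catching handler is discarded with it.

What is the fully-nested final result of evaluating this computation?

Step-by-step:
ask @ H3 ⇒ 1
throw(1) @ H1 caught ⇒ 16
H2 returns 16
H3 returns 16
H4 returns [16]
= [16]

Answer: [16]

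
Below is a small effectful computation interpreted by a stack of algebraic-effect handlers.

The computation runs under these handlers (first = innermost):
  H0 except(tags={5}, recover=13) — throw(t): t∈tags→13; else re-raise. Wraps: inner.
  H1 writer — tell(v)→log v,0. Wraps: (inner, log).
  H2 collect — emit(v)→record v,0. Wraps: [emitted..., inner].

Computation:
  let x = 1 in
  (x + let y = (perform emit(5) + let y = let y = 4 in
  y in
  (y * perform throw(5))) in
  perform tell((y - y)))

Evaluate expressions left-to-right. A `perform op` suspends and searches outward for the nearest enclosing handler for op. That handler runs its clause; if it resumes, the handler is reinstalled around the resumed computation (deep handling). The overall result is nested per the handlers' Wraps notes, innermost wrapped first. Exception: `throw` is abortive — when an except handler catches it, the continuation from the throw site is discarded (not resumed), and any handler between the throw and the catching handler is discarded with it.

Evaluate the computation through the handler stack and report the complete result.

Answer: [5, (13, ())]

Evaluation trace:
emit(5) @ H2 ⇒ out+=5
throw(5) @ H0 caught ⇒ 13
H1 returns (13, ())
H2 returns [5, (13, ())]
= [5, (13, ())]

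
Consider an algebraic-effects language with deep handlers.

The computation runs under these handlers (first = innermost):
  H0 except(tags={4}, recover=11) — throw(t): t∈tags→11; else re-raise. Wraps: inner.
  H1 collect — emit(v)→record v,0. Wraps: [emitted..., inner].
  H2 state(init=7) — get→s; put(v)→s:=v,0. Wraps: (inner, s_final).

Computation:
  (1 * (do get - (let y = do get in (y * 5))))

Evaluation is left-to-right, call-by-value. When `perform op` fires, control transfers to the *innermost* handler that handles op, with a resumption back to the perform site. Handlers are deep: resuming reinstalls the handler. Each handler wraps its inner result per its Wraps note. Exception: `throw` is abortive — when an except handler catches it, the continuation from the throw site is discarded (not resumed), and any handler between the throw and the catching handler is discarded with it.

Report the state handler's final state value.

Step-by-step:
get @ H2 ⇒ 7
get @ H2 ⇒ 7
H0 returns -28
H1 returns [-28]
H2 returns ([-28], 7)
= ([-28], 7)

Answer: 7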